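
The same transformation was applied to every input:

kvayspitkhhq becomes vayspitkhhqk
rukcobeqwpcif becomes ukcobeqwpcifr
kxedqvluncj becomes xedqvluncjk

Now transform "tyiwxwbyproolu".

yiwxwbyproolut

In each case the input is transformed by: move the first character to the end.
For "tyiwxwbyproolu" the result is "yiwxwbyproolut".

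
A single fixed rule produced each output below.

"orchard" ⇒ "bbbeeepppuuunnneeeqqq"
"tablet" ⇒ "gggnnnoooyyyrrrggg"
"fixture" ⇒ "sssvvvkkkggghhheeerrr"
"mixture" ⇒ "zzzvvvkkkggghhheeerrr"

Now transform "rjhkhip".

eeewwwuuuxxxuuuvvvccc

Rule — shift every letter 13 places forward in the alphabet (wrapping around) — i.e. ROT13, then repeat every character 3 times.
Applying that to "rjhkhip" gives "eeewwwuuuxxxuuuvvvccc".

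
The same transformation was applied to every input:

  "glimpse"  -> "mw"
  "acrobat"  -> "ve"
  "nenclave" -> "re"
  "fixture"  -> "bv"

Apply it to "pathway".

The rule is to shift every letter 4 places forward in the alphabet (wrapping around), then keep one character in every 3, starting at position 3 (positions 3rd, 6th, 9th, ...).
For "pathway", step one produces "texlaec"; step two turns that into "xe".

xe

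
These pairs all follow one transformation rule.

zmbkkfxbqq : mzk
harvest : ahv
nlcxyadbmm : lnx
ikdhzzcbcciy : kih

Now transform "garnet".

Each output is the input with this applied: swap each adjacent pair of characters (1↔2, 3↔4, ...), then keep only the first 3 characters.
On "garnet": the first step gives "agnrte", and the second then gives "agn".

agn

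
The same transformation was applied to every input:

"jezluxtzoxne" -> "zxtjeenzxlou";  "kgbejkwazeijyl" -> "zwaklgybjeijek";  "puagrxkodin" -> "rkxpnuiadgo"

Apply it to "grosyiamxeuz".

miagzruoesxy

Each output is the input with this applied: take characters alternately from the front and the back (1st, last, 2nd, 2nd-last, ...), then move the last 3 characters to the front (rotate right by 3).
For "grosyiamxeuz", step one produces "gzruoesxymia"; step two turns that into "miagzruoesxy".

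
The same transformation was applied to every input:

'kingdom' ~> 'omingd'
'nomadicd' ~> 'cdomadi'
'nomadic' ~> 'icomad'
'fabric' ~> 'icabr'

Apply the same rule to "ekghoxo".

xokgho

Rule — delete the first character, then move the last 2 characters to the front (rotate right by 2).
For "ekghoxo", step one produces "kghoxo"; step two turns that into "xokgho".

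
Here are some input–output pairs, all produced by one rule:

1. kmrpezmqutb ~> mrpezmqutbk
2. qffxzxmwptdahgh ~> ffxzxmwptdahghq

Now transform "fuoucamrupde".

uoucamrupdef

The pattern: move the first character to the end.
Applying that to "fuoucamrupde" gives "uoucamrupdef".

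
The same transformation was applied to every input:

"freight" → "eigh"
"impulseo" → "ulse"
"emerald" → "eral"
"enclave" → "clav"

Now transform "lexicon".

xico

Each output is the input with this applied: move the last character to the front, then keep only the last 4 characters.
For "lexicon", step one produces "nlexico"; step two turns that into "xico".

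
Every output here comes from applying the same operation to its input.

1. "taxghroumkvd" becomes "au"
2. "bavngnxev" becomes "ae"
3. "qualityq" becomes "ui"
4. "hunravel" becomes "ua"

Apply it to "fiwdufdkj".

What's happening: keep one character in every 3, starting at position 2 (positions 2nd, 5th, 8th, ...), then keep only the vowels.
For "fiwdufdkj", step one produces "iuk"; step two turns that into "iu".

iu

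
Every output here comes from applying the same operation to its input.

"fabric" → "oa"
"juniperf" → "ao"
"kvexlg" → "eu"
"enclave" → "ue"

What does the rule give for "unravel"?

The pattern: shift every letter 9 places forward in the alphabet (wrapping around), then keep only the vowels.
Working it through for "unravel": intermediate "dwajenu", final "aeu".

aeu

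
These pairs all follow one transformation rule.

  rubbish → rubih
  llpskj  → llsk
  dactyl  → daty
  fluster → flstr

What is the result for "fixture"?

Looking at the pairs, the operation is to double every character, then keep one character in every 3, starting at position 1 (positions 1st, 4th, 7th, ...).
For "fixture", step one produces "ffiixxttuurree"; step two turns that into "fitue".

fitue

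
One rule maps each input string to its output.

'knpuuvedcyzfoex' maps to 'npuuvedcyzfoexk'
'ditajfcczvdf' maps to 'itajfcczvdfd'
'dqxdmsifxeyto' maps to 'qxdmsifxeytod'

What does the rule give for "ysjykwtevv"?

sjykwtevvy

In each case the input is transformed by: move the first character to the end.
On "ysjykwtevv" that produces "sjykwtevvy".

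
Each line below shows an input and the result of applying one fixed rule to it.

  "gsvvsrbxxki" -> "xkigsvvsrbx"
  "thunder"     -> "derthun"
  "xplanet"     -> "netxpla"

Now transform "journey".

neyjour

Each output is the input with this applied: move the last 3 characters to the front (rotate right by 3).
On "journey" that produces "neyjour".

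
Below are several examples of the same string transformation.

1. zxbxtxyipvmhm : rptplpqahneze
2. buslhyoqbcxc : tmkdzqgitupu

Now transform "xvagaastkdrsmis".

pnsyssklcvjkeak

What's happening: shift every letter 8 places backward in the alphabet (wrapping around).
Doing the same to "xvagaastkdrsmis": "pnsyssklcvjkeak".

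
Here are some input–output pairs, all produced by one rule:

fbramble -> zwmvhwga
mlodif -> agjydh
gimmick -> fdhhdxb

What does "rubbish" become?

cpwwdnm

In each case the input is transformed by: swap the first and last characters, then shift every letter 5 places backward in the alphabet (wrapping around).
Applying that to "rubbish" gives "cpwwdnm".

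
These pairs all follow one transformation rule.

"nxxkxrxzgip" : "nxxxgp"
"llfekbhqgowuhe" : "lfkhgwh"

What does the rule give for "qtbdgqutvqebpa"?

Looking at the pairs, the operation is to keep every other character starting from the first (positions 1st, 3rd, 5th, ...).
So "qtbdgqutvqebpa" becomes "qbguvep".

qbguvep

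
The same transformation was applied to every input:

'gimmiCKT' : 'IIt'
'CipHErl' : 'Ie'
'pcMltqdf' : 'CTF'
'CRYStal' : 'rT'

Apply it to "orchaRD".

RA

In each case the input is transformed by: flip the case of every letter, then keep one character in every 3, starting at position 2 (positions 2nd, 5th, 8th, ...).
Working it through for "orchaRD": intermediate "ORCHArd", final "RA".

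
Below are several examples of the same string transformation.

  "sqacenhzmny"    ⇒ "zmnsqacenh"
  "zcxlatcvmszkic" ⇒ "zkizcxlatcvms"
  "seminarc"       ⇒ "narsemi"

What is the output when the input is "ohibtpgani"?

ganohibtp

In each case the input is transformed by: delete the last character, then move the last 3 characters to the front (rotate right by 3).
Applying both steps to "ohibtpgani": "ohibtpgan", then "ganohibtp".
(Check on "sqacenhzmny": → "sqacenhzmn" → "zmnsqacenh" ✓)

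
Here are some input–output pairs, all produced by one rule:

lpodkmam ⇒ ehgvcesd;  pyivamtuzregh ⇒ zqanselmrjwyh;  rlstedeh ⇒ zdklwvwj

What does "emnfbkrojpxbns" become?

The rule is to swap the first and last characters, then shift every letter 8 places backward in the alphabet (wrapping around).
On "emnfbkrojpxbns" that produces "kefxtcjgbhptfw".

kefxtcjgbhptfw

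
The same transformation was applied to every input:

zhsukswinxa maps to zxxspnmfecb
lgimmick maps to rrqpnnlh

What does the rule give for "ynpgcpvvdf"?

uuslkihdaa

Each output is the input with this applied: shift every letter 5 places forward in the alphabet (wrapping around), then sort the characters into reverse alphabetical order.
Applying that to "ynpgcpvvdf" gives "uuslkihdaa".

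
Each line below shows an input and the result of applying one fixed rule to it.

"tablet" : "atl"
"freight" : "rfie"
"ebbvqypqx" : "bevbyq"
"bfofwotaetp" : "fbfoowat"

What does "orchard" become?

rohc

In each case the input is transformed by: swap each adjacent pair of characters (1↔2, 3↔4, ...), then delete the last 3 characters.
Applying that to "orchard" gives "rohc".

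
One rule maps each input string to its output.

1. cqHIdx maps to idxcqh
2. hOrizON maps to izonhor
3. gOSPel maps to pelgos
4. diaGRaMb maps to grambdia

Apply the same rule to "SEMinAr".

inarsem

In each case the input is transformed by: move the first 3 characters to the end (rotate left by 3), then convert every letter to lowercase.
Applying both steps to "SEMinAr": "inArSEM", then "inarsem".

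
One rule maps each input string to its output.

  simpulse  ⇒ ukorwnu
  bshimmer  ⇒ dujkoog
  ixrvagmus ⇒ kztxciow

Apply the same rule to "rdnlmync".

tfpnoap

In each case the input is transformed by: delete the last character, then shift every letter 2 places forward in the alphabet (wrapping around).
"rdnlmync" → "rdnlmyn" → "tfpnoap".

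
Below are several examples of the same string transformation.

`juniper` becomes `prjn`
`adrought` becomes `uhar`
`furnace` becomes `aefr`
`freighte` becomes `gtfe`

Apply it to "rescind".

The transformation: keep every other character starting from the first (positions 1st, 3rd, 5th, ...), then move the first 2 characters to the end (rotate left by 2).
For "rescind", step one produces "rsid"; step two turns that into "idrs".

idrs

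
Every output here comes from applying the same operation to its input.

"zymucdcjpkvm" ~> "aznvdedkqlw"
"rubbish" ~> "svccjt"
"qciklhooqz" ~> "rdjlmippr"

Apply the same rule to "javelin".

kbwfmj

In each case the input is transformed by: shift every letter 1 place forward in the alphabet (wrapping around), then delete the last character.
For "javelin", step one produces "kbwfmjo"; step two turns that into "kbwfmj".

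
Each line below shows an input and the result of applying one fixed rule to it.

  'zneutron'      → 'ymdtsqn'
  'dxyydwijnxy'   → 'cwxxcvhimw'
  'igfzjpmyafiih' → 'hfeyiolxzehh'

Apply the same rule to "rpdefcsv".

Each output is the input with this applied: shift every letter 1 place backward in the alphabet (wrapping around), then delete the last character.
On "rpdefcsv": the first step gives "qocdebru", and the second then gives "qocdebr".

qocdebr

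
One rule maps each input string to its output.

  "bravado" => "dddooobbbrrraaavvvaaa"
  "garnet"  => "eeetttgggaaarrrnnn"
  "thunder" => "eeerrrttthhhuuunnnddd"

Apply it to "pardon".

ooonnnpppaaarrrddd

In each case the input is transformed by: move the last 2 characters to the front (rotate right by 2), then repeat every character 3 times.
For "pardon" the result is "ooonnnpppaaarrrddd".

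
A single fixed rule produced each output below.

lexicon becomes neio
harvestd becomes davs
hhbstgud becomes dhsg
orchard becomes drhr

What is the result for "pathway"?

yaha

What's happening: move the last character to the front, then keep every other character starting from the first (positions 1st, 3rd, 5th, ...).
For "pathway", step one produces "ypathwa"; step two turns that into "yaha".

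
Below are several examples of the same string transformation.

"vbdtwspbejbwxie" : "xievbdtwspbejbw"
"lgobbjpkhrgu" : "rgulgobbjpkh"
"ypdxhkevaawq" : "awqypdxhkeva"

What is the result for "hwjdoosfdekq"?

The rule is to move the last 3 characters to the front (rotate right by 3).
For "hwjdoosfdekq" the result is "ekqhwjdoosfd".

ekqhwjdoosfd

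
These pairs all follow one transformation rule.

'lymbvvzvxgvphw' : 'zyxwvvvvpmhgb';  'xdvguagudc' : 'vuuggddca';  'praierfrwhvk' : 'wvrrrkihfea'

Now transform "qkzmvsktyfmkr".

zyvtsrmmkkkf

Rule — delete the first character, then sort the characters into reverse alphabetical order.
For "qkzmvsktyfmkr", step one produces "kzmvsktyfmkr"; step two turns that into "zyvtsrmmkkkf".
(Check on "praierfrwhvk": → "raierfrwhvk" → "wvrrrkihfea" ✓)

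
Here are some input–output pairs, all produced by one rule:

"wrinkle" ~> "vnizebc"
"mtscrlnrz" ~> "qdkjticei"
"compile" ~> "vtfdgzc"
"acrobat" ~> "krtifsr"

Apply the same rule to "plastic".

tgcrjkz

In each case the input is transformed by: move the last character to the front, then shift every letter 9 places backward in the alphabet (wrapping around).
Applying both steps to "plastic": "cplasti", then "tgcrjkz".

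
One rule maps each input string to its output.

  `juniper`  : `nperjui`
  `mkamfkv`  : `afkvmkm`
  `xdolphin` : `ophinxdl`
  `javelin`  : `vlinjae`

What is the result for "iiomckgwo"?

What's happening: move the first 3 characters to the end (rotate left by 3), then swap the first and last characters.
Applying that to "iiomckgwo" gives "ockgwoiim".

ockgwoiim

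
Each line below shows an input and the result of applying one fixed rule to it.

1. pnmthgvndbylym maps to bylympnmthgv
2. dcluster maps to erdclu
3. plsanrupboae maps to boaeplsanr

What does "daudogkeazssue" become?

Rule — swap the front and back halves of the string, then delete the first 2 characters.
"daudogkeazssue" → "zssuedaudogk".
(Check on "dcluster": → "sterdclu" → "erdclu" ✓)

zssuedaudogk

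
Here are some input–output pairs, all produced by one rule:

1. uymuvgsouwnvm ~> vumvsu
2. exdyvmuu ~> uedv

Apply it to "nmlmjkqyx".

Looking at the pairs, the operation is to move the last 3 characters to the front (rotate right by 3), then keep every other character starting from the second (positions 2nd, 4th, 6th, ...).
Starting from "nmlmjkqyx": after the first operation, "qyxnmlmjk"; after the second, "ynlj".

ynlj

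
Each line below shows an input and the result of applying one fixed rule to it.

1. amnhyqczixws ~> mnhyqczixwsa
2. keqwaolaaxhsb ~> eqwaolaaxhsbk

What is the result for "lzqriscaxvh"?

zqriscaxvhl

The rule is to move the first character to the end.
Doing the same to "lzqriscaxvh": "zqriscaxvhl".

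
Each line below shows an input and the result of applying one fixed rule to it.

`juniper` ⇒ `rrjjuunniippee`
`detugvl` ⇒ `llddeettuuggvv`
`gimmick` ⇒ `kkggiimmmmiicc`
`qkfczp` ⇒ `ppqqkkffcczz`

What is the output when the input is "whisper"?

rrwwhhiissppee

What's happening: double every character, then move the last 2 characters to the front (rotate right by 2).
On "whisper" that produces "rrwwhhiissppee".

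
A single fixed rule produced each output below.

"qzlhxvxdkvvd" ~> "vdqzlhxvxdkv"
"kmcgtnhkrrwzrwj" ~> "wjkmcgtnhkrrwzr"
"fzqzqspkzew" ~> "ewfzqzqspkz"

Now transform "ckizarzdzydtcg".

The rule is to move the last 2 characters to the front (rotate right by 2).
For "ckizarzdzydtcg" the result is "cgckizarzdzydt".

cgckizarzdzydt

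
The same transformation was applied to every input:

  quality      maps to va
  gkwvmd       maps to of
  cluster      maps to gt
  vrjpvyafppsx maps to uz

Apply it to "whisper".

gt

Rule — shift every letter 2 places forward in the alphabet (wrapping around), then keep only the last 2 characters.
For "whisper", step one produces "yjkurgt"; step two turns that into "gt".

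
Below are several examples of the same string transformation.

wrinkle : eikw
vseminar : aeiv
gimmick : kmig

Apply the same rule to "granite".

eaig

In each case the input is transformed by: keep every other character starting from the first (positions 1st, 3rd, 5th, ...), then swap the first and last characters.
"granite" → "gaie" → "eaig".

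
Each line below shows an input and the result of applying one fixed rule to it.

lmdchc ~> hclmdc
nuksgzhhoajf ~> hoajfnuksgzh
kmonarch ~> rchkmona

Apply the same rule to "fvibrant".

Each output is the input with this applied: move the first character to the end, then swap the front and back halves of the string.
On "fvibrant" that produces "antfvibr".

antfvibr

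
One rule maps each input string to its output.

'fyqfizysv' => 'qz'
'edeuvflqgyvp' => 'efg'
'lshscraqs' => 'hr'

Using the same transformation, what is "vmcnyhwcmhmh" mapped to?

chm

Each output is the input with this applied: keep one character in every 3, starting at position 3 (positions 3rd, 6th, 9th, ...), then delete the last character.
Working it through for "vmcnyhwcmhmh": intermediate "chmh", final "chm".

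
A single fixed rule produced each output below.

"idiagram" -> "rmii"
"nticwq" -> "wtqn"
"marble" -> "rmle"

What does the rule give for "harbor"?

rroh

The pattern: sort the characters into reverse alphabetical order, then keep only the first 4 characters.
Applying that to "harbor" gives "rroh".
(Check on "nticwq": → "wtqnic" → "wtqn" ✓)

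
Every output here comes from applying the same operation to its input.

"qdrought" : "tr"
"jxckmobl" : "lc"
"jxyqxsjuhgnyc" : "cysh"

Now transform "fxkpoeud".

Rule — move the last 3 characters to the front (rotate right by 3), then keep one character in every 3, starting at position 3 (positions 3rd, 6th, 9th, ...).
Working it through for "fxkpoeud": intermediate "eudfxkpo", final "dk".

dk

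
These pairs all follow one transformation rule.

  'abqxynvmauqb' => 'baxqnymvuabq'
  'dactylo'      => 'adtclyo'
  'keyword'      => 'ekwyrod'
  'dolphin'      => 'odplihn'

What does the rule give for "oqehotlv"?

qohetovl

The transformation: swap each adjacent pair of characters (1↔2, 3↔4, ...).
"oqehotlv" → "qohetovl".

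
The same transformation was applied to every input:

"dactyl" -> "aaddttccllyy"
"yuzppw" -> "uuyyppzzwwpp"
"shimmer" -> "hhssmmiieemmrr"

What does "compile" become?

What's happening: swap each adjacent pair of characters (1↔2, 3↔4, ...), then double every character.
Applying both steps to "compile": "ocpmlie", then "ooccppmmlliiee".

ooccppmmlliiee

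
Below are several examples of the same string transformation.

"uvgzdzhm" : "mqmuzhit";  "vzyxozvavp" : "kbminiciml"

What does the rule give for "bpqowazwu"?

The transformation: shift every letter 13 places forward in the alphabet (wrapping around) — i.e. ROT13, then move the first 3 characters to the end (rotate left by 3).
Working it through for "bpqowazwu": intermediate "ocdbjnmjh", final "bjnmjhocd".
(Check on "vzyxozvavp": → "imlkbminic" → "kbminiciml" ✓)

bjnmjhocd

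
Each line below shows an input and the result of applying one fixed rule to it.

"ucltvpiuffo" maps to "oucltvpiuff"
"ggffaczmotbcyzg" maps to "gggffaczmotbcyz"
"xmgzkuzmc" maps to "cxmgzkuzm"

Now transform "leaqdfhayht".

The transformation: move the last character to the front.
Applying that to "leaqdfhayht" gives "tleaqdfhayh".

tleaqdfhayh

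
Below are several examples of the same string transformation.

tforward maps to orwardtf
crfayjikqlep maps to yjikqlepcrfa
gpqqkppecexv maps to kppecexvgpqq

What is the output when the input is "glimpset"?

In each case the input is transformed by: swap the front and back halves of the string, then move the last 2 characters to the front (rotate right by 2).
Applying both steps to "glimpset": "psetglim", then "impsetgl".

impsetgl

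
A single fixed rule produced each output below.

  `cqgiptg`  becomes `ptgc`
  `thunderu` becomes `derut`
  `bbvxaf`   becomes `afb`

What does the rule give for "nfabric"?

In each case the input is transformed by: move the first character to the end, then delete the first 3 characters.
Applying both steps to "nfabric": "fabricn", then "ricn".
(Check on "cqgiptg": → "qgiptgc" → "ptgc" ✓)

ricn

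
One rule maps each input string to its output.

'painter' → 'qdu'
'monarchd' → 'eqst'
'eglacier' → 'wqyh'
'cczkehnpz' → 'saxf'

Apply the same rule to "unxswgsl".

The rule is to keep every other character starting from the second (positions 2nd, 4th, 6th, ...), then shift every letter 10 places backward in the alphabet (wrapping around).
Working it through for "unxswgsl": intermediate "nsgl", final "diwb".

diwb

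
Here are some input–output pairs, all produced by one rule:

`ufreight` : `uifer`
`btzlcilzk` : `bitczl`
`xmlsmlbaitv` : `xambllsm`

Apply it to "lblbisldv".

The transformation: delete the last 3 characters, then take characters alternately from the front and the back (1st, last, 2nd, 2nd-last, ...).
"lblbisldv" → "lblbis" → "lsbilb".

lsbilb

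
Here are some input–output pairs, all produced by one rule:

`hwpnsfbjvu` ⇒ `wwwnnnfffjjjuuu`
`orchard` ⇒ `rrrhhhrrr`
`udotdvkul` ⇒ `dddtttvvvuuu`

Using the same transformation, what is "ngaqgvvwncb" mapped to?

In each case the input is transformed by: keep every other character starting from the second (positions 2nd, 4th, 6th, ...), then repeat every character 3 times.
"ngaqgvvwncb" → "gqvwc" → "gggqqqvvvwwwccc".

gggqqqvvvwwwccc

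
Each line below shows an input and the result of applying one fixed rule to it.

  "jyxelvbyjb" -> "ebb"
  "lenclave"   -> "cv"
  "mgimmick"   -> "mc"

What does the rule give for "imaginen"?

ge

Each output is the input with this applied: delete the first character, then keep one character in every 3, starting at position 3 (positions 3rd, 6th, 9th, ...).
"imaginen" → "maginen" → "ge".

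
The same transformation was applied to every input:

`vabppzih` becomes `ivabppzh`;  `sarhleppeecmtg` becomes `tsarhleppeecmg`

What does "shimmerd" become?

What's happening: move the last character to the front, then swap the first and last characters.
So "shimmerd" becomes "rshimmed".

rshimmed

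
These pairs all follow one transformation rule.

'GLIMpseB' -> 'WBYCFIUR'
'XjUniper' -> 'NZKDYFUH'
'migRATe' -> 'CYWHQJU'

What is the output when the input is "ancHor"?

Rule — shift every letter 10 places backward in the alphabet (wrapping around), then convert every letter to uppercase.
Starting from "ancHor": after the first operation, "qdsXeh"; after the second, "QDSXEH".

QDSXEH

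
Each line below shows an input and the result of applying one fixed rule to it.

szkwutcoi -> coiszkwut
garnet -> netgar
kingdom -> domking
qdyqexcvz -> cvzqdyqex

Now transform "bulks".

lksbu

Looking at the pairs, the operation is to move the last 3 characters to the front (rotate right by 3).
Doing the same to "bulks": "lksbu".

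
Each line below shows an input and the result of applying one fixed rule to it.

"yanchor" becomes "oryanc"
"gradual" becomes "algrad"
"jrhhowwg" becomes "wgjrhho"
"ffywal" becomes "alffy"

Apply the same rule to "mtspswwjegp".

gpmtspswwj

The rule is to move the last 3 characters to the front (rotate right by 3), then delete the first character.
On "mtspswwjegp" that produces "gpmtspswwj".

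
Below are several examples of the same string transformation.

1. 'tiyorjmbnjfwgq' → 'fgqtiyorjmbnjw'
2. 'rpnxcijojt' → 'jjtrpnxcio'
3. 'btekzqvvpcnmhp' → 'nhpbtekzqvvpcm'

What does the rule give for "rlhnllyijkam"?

The pattern: move the last 3 characters to the front (rotate right by 3), then swap the first and last characters.
Doing the same to "rlhnllyijkam": "jamrlhnllyik".

jamrlhnllyik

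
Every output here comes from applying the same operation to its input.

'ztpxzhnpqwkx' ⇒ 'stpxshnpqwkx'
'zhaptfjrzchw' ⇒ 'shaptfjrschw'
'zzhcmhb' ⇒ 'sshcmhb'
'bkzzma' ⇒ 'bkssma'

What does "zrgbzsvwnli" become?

The transformation: replace every "z" with "s".
For "zrgbzsvwnli" the result is "srgbssvwnli".

srgbssvwnli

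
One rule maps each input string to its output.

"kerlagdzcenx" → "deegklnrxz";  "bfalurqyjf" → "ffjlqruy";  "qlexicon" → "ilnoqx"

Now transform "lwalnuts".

The transformation: sort the characters into alphabetical order, then delete the first 2 characters.
For "lwalnuts", step one produces "allnstuw"; step two turns that into "lnstuw".

lnstuw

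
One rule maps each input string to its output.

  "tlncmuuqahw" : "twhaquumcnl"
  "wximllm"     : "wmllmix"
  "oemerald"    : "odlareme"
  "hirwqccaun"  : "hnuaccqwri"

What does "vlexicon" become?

Looking at the pairs, the operation is to reverse the string, then move the last character to the front.
"vlexicon" → "nocixelv" → "vnocixel".

vnocixel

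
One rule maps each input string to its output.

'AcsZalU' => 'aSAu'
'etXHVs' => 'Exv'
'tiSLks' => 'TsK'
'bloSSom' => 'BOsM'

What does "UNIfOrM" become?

The transformation: flip the case of every letter, then keep every other character starting from the first (positions 1st, 3rd, 5th, ...).
"UNIfOrM" → "uniFoRm" → "uiom".

uiom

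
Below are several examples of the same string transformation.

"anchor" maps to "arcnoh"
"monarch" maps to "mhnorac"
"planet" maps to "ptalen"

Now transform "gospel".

glsoep

What's happening: move the last character to the front, then swap each adjacent pair of characters (1↔2, 3↔4, ...).
"gospel" → "lgospe" → "glsoep".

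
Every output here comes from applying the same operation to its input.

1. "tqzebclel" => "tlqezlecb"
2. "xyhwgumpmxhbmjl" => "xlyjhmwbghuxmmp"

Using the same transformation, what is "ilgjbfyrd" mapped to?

idlrgyjfb

Looking at the pairs, the operation is to take characters alternately from the front and the back (1st, last, 2nd, 2nd-last, ...).
On "ilgjbfyrd" that produces "idlrgyjfb".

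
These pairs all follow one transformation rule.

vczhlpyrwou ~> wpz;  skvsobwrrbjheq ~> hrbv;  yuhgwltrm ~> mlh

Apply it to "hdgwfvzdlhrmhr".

Each output is the input with this applied: keep one character in every 3, starting at position 3 (positions 3rd, 6th, 9th, ...), then reverse the string.
Starting from "hdgwfvzdlhrmhr": after the first operation, "gvlm"; after the second, "mlvg".
(Check on "skvsobwrrbjheq": → "vbrh" → "hrbv" ✓)

mlvg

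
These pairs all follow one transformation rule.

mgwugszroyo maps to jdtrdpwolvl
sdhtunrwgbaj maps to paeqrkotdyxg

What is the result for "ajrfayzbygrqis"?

xgocxvwyvdonfp

What's happening: shift every letter 3 places backward in the alphabet (wrapping around).
So "ajrfayzbygrqis" becomes "xgocxvwyvdonfp".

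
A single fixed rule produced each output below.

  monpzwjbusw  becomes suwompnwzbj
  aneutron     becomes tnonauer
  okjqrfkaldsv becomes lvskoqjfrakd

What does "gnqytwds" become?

Each output is the input with this applied: swap each adjacent pair of characters (1↔2, 3↔4, ...), then move the last 3 characters to the front (rotate right by 3).
Applying both steps to "gnqytwds": "ngyqwtsd", then "tsdngyqw".
(Check on "aneutron": → "nauertno" → "tnonauer" ✓)

tsdngyqw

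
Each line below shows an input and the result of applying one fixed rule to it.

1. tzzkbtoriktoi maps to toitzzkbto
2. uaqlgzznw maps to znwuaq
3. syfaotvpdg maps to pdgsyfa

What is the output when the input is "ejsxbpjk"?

pjkej

The pattern: move the last 3 characters to the front (rotate right by 3), then delete the last 3 characters.
Working it through for "ejsxbpjk": intermediate "pjkejsxb", final "pjkej".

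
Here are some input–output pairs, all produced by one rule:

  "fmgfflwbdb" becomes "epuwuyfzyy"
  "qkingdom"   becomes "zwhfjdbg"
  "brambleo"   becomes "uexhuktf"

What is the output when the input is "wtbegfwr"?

zypkpmux

The pattern: swap the front and back halves of the string, then shift every letter 7 places backward in the alphabet (wrapping around).
"wtbegfwr" → "gfwrwtbe" → "zypkpmux".
(Check on "qkingdom": → "gdomqkin" → "zwhfjdbg" ✓)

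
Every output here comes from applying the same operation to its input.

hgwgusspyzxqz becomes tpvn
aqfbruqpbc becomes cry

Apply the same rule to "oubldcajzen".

Rule — keep one character in every 3, starting at position 3 (positions 3rd, 6th, 9th, ...), then shift every letter 3 places backward in the alphabet (wrapping around).
On "oubldcajzen": the first step gives "bcz", and the second then gives "yzw".

yzw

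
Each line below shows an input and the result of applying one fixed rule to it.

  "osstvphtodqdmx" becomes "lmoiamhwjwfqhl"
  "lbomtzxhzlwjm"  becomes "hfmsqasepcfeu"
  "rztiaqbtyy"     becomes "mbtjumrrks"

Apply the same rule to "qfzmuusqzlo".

The transformation: shift every letter 7 places backward in the alphabet (wrapping around), then move the first 2 characters to the end (rotate left by 2).
For "qfzmuusqzlo" the result is "sfnnljsehjy".

sfnnljsehjy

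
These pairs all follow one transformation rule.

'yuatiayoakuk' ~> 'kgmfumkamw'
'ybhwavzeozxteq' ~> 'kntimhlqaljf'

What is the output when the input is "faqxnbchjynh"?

rmcjznotvk

The pattern: shift every letter 12 places forward in the alphabet (wrapping around), then delete the last 2 characters.
Starting from "faqxnbchjynh": after the first operation, "rmcjznotvkzt"; after the second, "rmcjznotvk".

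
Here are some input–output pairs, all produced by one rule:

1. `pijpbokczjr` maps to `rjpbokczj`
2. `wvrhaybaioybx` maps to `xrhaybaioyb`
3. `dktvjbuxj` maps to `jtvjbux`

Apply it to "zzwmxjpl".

lwmxjp

The pattern: delete the first 2 characters, then move the last character to the front.
Applying that to "zzwmxjpl" gives "lwmxjp".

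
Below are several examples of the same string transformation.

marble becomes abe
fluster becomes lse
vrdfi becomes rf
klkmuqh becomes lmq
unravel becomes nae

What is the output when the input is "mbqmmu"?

Each output is the input with this applied: keep every other character starting from the second (positions 2nd, 4th, 6th, ...).
For "mbqmmu" the result is "bmu".

bmu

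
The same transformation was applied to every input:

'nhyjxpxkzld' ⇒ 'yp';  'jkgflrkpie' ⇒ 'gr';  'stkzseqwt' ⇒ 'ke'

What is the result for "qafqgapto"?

fa

In each case the input is transformed by: keep one character in every 3, starting at position 3 (positions 3rd, 6th, 9th, ...), then delete the last character.
Starting from "qafqgapto": after the first operation, "fao"; after the second, "fa".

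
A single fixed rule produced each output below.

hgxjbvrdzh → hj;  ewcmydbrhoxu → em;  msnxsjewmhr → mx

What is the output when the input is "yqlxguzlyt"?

The pattern: keep one character in every 3, starting at position 1 (positions 1st, 4th, 7th, ...), then keep only the first 2 characters.
On "yqlxguzlyt" that produces "yx".
(Check on "msnxsjewmhr": → "mxeh" → "mx" ✓)

yx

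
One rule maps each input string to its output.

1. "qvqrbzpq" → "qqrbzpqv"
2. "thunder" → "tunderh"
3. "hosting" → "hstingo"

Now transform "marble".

mrblea

The rule is to move the first character to the end, then swap the first and last characters.
On "marble" that produces "mrblea".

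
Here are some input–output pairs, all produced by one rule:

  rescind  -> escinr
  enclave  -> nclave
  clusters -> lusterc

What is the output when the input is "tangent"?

In each case the input is transformed by: delete the last character, then move the first character to the end.
So "tangent" becomes "angent".

angent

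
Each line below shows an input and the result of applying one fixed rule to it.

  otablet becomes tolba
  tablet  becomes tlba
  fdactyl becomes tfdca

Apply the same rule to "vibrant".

vriba

What's happening: delete the last 2 characters, then sort the characters into reverse alphabetical order.
Applying that to "vibrant" gives "vriba".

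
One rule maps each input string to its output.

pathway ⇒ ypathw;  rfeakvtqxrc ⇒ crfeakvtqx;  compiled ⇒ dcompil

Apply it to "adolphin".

The pattern: move the last character to the front, then delete the last character.
For "adolphin", step one produces "nadolphi"; step two turns that into "nadolph".

nadolph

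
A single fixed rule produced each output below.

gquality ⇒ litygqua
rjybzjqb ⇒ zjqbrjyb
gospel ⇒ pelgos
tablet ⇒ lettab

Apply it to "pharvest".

Rule — swap the front and back halves of the string.
On "pharvest" that produces "vestphar".

vestphar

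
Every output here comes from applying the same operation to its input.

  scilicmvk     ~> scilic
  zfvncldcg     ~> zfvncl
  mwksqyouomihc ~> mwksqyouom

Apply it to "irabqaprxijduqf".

irabqaprxijd

In each case the input is transformed by: delete the last 3 characters.
Applying that to "irabqaprxijduqf" gives "irabqaprxijd".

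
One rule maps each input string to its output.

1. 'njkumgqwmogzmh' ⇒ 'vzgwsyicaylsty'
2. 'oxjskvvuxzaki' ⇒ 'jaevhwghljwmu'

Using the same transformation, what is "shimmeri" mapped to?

teyuqyud

Rule — shift every letter 12 places forward in the alphabet (wrapping around), then swap each adjacent pair of characters (1↔2, 3↔4, ...).
Starting from "shimmeri": after the first operation, "etuyyqdu"; after the second, "teyuqyud".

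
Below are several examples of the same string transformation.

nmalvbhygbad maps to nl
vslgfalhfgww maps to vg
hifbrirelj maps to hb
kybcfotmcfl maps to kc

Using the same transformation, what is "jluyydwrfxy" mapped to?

jy

The transformation: keep one character in every 3, starting at position 1 (positions 1st, 4th, 7th, ...), then keep only the first 2 characters.
For "jluyydwrfxy", step one produces "jywx"; step two turns that into "jy".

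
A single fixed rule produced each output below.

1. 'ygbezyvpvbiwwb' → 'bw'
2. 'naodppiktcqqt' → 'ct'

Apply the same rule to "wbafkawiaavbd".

The transformation: keep one character in every 3, starting at position 1 (positions 1st, 4th, 7th, ...), then delete the first 3 characters.
Working it through for "wbafkawiaavbd": intermediate "wfwad", final "ad".
(Check on "ygbezyvpvbiwwb": → "yevbw" → "bw" ✓)

ad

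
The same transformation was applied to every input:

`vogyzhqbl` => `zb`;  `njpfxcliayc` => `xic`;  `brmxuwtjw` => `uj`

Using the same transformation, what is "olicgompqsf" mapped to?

gpf

Rule — keep one character in every 3, starting at position 2 (positions 2nd, 5th, 8th, ...), then delete the first character.
"olicgompqsf" → "gpf".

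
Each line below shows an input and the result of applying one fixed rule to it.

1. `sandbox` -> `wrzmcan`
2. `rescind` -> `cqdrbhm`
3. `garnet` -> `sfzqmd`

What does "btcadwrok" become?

jasbzcvqn

The transformation: shift every letter 1 place backward in the alphabet (wrapping around), then move the last character to the front.
For "btcadwrok" the result is "jasbzcvqn".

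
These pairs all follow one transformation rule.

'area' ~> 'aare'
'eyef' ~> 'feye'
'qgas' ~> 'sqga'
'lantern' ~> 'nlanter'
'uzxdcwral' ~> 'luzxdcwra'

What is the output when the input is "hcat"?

Rule — move the last character to the front.
"hcat" → "thca".

thca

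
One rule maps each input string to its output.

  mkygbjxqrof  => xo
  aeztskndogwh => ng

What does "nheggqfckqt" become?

Looking at the pairs, the operation is to keep one character in every 3, starting at position 1 (positions 1st, 4th, 7th, ...), then delete the first 2 characters.
Applying both steps to "nheggqfckqt": "ngfq", then "fq".

fq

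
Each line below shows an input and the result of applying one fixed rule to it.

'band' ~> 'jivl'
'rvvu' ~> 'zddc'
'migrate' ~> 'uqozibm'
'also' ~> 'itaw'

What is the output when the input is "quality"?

The pattern: shift every letter 8 places forward in the alphabet (wrapping around).
For "quality" the result is "ycitqbg".

ycitqbg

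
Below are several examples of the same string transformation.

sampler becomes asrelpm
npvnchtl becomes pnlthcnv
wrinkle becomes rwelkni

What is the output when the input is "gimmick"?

igkcimm

The pattern: move the first 2 characters to the end (rotate left by 2), then reverse the string.
"gimmick" → "mmickgi" → "igkcimm".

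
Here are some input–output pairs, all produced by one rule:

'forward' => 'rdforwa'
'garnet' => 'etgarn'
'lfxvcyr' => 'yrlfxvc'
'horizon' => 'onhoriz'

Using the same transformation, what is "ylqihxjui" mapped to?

uiylqihxj

Rule — move the last 2 characters to the front (rotate right by 2).
On "ylqihxjui" that produces "uiylqihxj".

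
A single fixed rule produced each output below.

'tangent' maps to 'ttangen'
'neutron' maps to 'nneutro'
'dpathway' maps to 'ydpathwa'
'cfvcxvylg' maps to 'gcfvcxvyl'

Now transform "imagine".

The transformation: move the last character to the front.
So "imagine" becomes "eimagin".

eimagin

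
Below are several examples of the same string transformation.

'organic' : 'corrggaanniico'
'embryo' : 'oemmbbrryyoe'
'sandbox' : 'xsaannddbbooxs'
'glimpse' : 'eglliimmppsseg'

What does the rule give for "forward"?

What's happening: double every character, then swap the first and last characters.
On "forward": the first step gives "ffoorrwwaarrdd", and the second then gives "dfoorrwwaarrdf".

dfoorrwwaarrdf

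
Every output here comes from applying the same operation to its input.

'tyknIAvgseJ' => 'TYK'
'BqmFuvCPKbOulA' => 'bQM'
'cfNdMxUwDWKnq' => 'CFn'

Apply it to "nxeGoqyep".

The rule is to flip the case of every letter, then keep only the first 3 characters.
Starting from "nxeGoqyep": after the first operation, "NXEgOQYEP"; after the second, "NXE".

NXE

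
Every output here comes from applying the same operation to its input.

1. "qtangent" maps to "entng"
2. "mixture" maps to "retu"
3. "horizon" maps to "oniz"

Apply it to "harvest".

Looking at the pairs, the operation is to delete the first 3 characters, then move the first 2 characters to the end (rotate left by 2).
Working it through for "harvest": intermediate "vest", final "stve".
(Check on "horizon": → "izon" → "oniz" ✓)

stve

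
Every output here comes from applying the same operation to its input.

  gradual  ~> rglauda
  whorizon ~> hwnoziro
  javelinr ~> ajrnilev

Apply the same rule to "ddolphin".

The pattern: move the first 2 characters to the end (rotate left by 2), then reverse the string.
For "ddolphin" the result is "ddnihplo".

ddnihplo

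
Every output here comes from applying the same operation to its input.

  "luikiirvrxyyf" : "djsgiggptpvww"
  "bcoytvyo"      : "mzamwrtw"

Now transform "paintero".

mnyglrcp

The rule is to shift every letter 2 places backward in the alphabet (wrapping around), then move the last character to the front.
On "paintero": the first step gives "nyglrcpm", and the second then gives "mnyglrcp".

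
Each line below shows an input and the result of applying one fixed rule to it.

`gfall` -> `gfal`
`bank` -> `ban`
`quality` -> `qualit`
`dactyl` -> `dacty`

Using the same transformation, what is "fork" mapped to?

for

The rule is to delete the last character.
Doing the same to "fork": "for".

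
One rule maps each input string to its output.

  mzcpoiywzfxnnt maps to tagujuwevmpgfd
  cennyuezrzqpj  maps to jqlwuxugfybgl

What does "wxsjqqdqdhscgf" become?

dmenzjqzxoxkkx

The rule is to take characters alternately from the front and the back (1st, last, 2nd, 2nd-last, ...), then shift every letter 7 places forward in the alphabet (wrapping around).
Doing the same to "wxsjqqdqdhscgf": "dmenzjqzxoxkkx".
(Check on "mzcpoiywzfxnnt": → "mtzncnpxofizyw" → "tagujuwevmpgfd" ✓)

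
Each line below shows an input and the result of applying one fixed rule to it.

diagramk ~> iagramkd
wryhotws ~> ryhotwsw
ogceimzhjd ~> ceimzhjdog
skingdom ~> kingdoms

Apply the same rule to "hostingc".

ostingch

Looking at the pairs, the operation is to move the last 3 characters to the front (rotate right by 3), then swap the front and back halves of the string.
Applying that to "hostingc" gives "ostingch".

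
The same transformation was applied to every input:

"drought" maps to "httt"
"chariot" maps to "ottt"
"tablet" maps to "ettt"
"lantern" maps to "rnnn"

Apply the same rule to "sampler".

errr

The transformation: repeat every character 3 times, then keep only the last 4 characters.
Applying both steps to "sampler": "sssaaammmpppllleeerrr", then "errr".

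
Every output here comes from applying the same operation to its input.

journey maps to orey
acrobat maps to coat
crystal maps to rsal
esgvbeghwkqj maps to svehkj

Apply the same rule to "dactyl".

In each case the input is transformed by: swap each adjacent pair of characters (1↔2, 3↔4, ...), then keep every other character starting from the first (positions 1st, 3rd, 5th, ...).
Doing the same to "dactyl": "atl".
(Check on "acrobat": → "caorabt" → "coat" ✓)

atl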